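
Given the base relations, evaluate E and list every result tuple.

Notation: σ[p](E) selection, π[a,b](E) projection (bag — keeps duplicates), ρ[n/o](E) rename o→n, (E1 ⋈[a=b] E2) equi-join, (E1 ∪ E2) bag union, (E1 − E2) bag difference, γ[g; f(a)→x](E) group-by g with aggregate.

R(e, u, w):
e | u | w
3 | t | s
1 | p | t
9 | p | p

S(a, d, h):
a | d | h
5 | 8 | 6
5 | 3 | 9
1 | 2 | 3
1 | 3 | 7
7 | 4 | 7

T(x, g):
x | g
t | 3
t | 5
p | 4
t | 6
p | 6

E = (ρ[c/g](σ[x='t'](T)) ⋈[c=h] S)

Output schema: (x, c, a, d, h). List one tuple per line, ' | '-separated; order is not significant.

Stepwise |·|:
  T → 5
  σ[x='t'](T) → 3
  ρ[c/g](σ[x='t'](T)) → 3
  S → 5
  (ρ[c/g](σ[x='t'](T)) ⋈[c=h] S) → 2

== RESULT ==
x | c | a | d | h
t | 3 | 1 | 2 | 3
t | 6 | 5 | 8 | 6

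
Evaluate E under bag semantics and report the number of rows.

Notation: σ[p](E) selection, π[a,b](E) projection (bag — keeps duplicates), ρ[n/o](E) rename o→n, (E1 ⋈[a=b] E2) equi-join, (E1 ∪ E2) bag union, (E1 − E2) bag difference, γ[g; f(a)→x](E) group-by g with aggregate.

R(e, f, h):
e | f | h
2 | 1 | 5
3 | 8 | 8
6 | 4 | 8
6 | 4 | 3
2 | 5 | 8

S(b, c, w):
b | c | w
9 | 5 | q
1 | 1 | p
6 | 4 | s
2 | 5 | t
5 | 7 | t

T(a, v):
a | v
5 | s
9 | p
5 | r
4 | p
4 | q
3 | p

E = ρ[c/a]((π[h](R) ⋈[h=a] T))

Per-node cardinality:
  R → 5
  π[h](R) → 5
  T → 6
  (π[h](R) ⋈[h=a] T) → 3
  ρ[c/a]((π[h](R) ⋈[h=a] T)) → 3

|E| = 3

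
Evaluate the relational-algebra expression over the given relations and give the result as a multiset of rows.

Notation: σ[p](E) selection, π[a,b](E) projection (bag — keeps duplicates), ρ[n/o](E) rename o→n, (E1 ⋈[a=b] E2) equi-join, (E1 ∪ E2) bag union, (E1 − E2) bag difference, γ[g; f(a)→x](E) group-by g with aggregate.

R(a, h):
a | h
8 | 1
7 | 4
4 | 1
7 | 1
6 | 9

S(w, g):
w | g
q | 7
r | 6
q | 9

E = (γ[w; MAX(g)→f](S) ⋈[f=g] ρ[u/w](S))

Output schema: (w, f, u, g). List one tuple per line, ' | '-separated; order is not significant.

Row counts bottom-up:
  S → 3
  γ[w; MAX(g)→f](S) → 2
  S → 3
  ρ[u/w](S) → 3
  (γ[w; MAX(g)→f](S) ⋈[f=g] ρ[u/w](S)) → 2

== RESULT ==
w | f | u | g
q | 9 | q | 9
r | 6 | r | 6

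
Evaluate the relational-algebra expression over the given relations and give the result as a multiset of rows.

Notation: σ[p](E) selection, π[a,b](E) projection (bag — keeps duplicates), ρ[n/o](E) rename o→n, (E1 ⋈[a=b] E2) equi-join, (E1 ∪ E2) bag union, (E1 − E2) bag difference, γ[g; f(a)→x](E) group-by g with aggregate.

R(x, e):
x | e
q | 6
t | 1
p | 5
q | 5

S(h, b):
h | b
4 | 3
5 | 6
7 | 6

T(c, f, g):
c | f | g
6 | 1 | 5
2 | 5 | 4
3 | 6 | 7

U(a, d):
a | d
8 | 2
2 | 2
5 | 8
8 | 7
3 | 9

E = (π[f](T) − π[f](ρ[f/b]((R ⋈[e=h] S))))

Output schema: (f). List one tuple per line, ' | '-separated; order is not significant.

Row counts bottom-up:
  T → 3
  π[f](T) → 3
  R → 4
  S → 3
  (R ⋈[e=h] S) → 2
  ρ[f/b]((R ⋈[e=h] S)) → 2
  π[f](ρ[f/b]((R ⋈[e=h] S))) → 2
  (π[f](T) − π[f](ρ[f/b]((R ⋈[e=h] S)))) → 2

== RESULT ==
f
1
5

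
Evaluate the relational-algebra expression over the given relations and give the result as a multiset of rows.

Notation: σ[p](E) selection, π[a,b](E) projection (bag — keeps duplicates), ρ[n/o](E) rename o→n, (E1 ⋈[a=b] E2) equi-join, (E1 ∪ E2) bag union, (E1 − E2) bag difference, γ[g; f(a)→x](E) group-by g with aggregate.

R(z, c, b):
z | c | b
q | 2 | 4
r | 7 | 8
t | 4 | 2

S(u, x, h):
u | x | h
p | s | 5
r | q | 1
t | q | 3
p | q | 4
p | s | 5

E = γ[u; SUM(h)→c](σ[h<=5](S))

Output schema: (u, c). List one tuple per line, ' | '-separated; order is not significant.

Stepwise |·|:
  S → 5
  σ[h<=5](S) → 5
  γ[u; SUM(h)→c](σ[h<=5](S)) → 3

== RESULT ==
u | c
p | 14
r | 1
t | 3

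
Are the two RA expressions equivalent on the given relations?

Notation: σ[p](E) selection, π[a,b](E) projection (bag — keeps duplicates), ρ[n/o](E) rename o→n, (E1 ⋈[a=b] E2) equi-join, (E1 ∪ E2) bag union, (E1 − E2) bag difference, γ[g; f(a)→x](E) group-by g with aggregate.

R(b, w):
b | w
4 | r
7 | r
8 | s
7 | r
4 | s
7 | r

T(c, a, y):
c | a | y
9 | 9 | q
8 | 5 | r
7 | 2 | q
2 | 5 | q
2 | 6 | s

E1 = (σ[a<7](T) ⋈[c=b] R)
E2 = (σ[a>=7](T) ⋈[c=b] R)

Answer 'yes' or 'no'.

E1 subexpression sizes:
  T → 5
  σ[a<7](T) → 4
  R → 6
  (σ[a<7](T) ⋈[c=b] R) → 4
E2 subexpression sizes:
  T → 5
  σ[a>=7](T) → 1
  R → 6
  (σ[a>=7](T) ⋈[c=b] R) → 0

E1 result:
c | a | y | b | w
7 | 2 | q | 7 | r
7 | 2 | q | 7 | r
7 | 2 | q | 7 | r
8 | 5 | r | 8 | s
E2 result:
c | a | y | b | w
(0 rows)
Witness: (7, 2, 'q', 7, 'r') appears 3× in E1 but 0× in E2.

no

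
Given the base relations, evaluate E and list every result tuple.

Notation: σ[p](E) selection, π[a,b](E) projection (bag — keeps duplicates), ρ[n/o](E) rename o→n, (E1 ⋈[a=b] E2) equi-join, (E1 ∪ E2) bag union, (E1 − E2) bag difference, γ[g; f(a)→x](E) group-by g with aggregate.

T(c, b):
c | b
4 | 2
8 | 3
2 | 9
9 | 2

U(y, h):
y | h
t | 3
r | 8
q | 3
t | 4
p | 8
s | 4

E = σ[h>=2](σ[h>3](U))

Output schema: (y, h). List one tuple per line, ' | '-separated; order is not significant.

Per-node cardinality:
  U → 6
  σ[h>3](U) → 4
  σ[h>=2](σ[h>3](U)) → 4

== RESULT ==
y | h
p | 8
r | 8
s | 4
t | 4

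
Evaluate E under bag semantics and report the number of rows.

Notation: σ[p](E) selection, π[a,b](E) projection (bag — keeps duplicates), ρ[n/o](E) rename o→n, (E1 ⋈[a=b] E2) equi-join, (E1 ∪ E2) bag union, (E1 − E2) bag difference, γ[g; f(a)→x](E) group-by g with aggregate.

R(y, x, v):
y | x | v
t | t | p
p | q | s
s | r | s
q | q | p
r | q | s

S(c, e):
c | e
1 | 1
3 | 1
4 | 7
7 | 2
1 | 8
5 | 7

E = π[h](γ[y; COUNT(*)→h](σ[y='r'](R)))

Row counts bottom-up:
  R → 5
  σ[y='r'](R) → 1
  γ[y; COUNT(*)→h](σ[y='r'](R)) → 1
  π[h](γ[y; COUNT(*)→h](σ[y='r'](R))) → 1

|E| = 1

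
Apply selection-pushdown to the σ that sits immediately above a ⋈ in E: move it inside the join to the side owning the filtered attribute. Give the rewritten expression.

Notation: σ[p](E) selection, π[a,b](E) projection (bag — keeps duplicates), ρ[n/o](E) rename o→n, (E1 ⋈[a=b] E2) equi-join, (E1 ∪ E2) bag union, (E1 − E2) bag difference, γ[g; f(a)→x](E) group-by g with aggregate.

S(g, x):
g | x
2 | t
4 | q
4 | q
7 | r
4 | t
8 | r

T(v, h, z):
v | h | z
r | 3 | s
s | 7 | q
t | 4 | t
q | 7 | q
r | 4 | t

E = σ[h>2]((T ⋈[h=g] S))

σ filters on h, owned by the left side.
E' = (σ[h>2](T) ⋈[h=g] S)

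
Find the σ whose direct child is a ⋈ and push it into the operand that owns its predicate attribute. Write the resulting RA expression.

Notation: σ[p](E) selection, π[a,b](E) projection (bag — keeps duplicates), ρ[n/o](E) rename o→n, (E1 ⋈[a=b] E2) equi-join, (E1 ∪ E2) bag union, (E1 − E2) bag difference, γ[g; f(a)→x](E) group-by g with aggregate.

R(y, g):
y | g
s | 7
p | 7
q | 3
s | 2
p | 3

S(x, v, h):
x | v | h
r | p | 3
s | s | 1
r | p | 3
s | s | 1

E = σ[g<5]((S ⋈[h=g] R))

σ filters on g, owned by the right side.
E' = (S ⋈[h=g] σ[g<5](R))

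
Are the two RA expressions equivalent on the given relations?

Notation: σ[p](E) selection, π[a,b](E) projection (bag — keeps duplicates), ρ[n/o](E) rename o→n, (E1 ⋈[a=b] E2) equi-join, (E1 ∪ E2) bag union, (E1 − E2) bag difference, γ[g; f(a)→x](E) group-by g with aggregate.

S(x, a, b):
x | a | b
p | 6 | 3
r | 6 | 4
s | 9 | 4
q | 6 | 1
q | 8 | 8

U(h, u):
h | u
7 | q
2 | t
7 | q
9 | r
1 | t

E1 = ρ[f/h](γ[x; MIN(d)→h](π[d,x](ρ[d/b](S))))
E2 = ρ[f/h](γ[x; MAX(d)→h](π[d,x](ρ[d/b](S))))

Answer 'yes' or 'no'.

E1 subexpression sizes:
  S → 5
  ρ[d/b](S) → 5
  π[d,x](ρ[d/b](S)) → 5
  γ[x; MIN(d)→h](π[d,x](ρ[d/b](S))) → 4
  ρ[f/h](γ[x; MIN(d)→h](π[d,x](ρ[d/b](S)))) → 4
E2 subexpression sizes:
  S → 5
  ρ[d/b](S) → 5
  π[d,x](ρ[d/b](S)) → 5
  γ[x; MAX(d)→h](π[d,x](ρ[d/b](S))) → 4
  ρ[f/h](γ[x; MAX(d)→h](π[d,x](ρ[d/b](S)))) → 4

E1 result:
x | f
p | 3
q | 1
r | 4
s | 4
E2 result:
x | f
p | 3
q | 8
r | 4
s | 4
Witness: ('q', 8) appears 0× in E1 but 1× in E2.

no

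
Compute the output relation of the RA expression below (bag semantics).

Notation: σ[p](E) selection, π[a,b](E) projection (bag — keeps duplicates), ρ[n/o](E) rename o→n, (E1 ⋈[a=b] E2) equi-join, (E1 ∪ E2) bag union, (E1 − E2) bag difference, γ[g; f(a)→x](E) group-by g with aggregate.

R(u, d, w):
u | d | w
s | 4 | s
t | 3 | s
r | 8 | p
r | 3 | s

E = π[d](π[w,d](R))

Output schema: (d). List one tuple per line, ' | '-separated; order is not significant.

Subexpression sizes:
  R → 4
  π[w,d](R) → 4
  π[d](π[w,d](R)) → 4

== RESULT ==
d
3
3
4
8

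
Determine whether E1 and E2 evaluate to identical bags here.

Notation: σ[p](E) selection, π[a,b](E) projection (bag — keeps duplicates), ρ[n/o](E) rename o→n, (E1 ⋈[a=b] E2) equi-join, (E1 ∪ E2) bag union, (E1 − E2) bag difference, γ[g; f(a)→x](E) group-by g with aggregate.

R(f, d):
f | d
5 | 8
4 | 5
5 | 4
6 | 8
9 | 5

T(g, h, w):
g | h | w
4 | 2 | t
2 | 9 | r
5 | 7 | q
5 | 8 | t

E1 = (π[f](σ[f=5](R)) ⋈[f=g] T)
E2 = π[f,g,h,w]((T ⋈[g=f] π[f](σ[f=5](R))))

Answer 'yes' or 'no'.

E1 row counts bottom-up:
  R → 5
  σ[f=5](R) → 2
  π[f](σ[f=5](R)) → 2
  T → 4
  (π[f](σ[f=5](R)) ⋈[f=g] T) → 4
E2 row counts bottom-up:
  T → 4
  R → 5
  σ[f=5](R) → 2
  π[f](σ[f=5](R)) → 2
  (T ⋈[g=f] π[f](σ[f=5](R))) → 4
  π[f,g,h,w]((T ⋈[g=f] π[f](σ[f=5](R)))) → 4

E1 and E2 produce the same multiset:
f | g | h | w
5 | 5 | 7 | q
5 | 5 | 7 | q
5 | 5 | 8 | t
5 | 5 | 8 | t

yes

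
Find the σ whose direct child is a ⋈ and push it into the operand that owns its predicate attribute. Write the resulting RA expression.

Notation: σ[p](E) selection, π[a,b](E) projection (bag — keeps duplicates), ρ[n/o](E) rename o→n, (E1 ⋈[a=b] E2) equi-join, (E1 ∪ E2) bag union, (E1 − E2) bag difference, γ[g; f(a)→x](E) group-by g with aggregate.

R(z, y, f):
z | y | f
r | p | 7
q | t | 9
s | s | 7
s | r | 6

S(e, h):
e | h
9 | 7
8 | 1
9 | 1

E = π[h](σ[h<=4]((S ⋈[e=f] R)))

σ filters on h, owned by the left side.
E' = π[h]((σ[h<=4](S) ⋈[e=f] R))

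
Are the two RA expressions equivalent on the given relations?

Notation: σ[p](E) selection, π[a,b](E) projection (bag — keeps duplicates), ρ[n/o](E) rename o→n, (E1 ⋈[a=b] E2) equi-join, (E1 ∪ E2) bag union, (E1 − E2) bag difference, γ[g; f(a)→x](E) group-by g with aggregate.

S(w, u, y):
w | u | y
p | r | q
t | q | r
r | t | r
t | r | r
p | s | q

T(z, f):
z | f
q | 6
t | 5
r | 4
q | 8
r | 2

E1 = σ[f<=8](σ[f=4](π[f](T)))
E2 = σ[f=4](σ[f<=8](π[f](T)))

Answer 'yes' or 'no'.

E1 row counts bottom-up:
  T → 5
  π[f](T) → 5
  σ[f=4](π[f](T)) → 1
  σ[f<=8](σ[f=4](π[f](T))) → 1
E2 row counts bottom-up:
  T → 5
  π[f](T) → 5
  σ[f<=8](π[f](T)) → 5
  σ[f=4](σ[f<=8](π[f](T))) → 1

E1 and E2 produce the same multiset:
f
4

yes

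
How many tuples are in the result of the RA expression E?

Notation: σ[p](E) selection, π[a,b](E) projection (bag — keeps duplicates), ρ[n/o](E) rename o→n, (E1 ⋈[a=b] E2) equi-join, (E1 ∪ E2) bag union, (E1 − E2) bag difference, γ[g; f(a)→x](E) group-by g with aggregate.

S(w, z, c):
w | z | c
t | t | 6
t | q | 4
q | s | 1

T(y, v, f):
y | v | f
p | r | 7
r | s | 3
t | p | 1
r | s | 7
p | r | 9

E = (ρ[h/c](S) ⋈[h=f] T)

Stepwise |·|:
  S → 3
  ρ[h/c](S) → 3
  T → 5
  (ρ[h/c](S) ⋈[h=f] T) → 1

|E| = 1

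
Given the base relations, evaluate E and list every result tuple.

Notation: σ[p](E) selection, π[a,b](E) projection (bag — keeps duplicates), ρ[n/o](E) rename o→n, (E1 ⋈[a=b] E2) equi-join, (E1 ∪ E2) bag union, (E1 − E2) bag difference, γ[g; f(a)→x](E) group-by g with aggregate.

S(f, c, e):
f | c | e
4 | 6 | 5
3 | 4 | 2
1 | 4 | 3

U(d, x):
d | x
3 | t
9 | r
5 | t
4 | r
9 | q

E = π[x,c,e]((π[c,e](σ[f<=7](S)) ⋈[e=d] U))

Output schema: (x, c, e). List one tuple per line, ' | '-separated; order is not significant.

Stepwise |·|:
  S → 3
  σ[f<=7](S) → 3
  π[c,e](σ[f<=7](S)) → 3
  U → 5
  (π[c,e](σ[f<=7](S)) ⋈[e=d] U) → 2
  π[x,c,e]((π[c,e](σ[f<=7](S)) ⋈[e=d] U)) → 2

== RESULT ==
x | c | e
t | 4 | 3
t | 6 | 5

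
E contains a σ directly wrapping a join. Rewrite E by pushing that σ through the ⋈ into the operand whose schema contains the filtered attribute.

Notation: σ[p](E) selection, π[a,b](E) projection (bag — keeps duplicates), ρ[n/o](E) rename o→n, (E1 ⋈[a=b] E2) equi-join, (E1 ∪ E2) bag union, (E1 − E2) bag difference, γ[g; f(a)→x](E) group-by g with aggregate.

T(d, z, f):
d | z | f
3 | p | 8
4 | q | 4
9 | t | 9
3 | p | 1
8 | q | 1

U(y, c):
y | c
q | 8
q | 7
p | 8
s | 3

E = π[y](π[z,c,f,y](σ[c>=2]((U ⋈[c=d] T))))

σ filters on c, owned by the left side.
E' = π[y](π[z,c,f,y]((σ[c>=2](U) ⋈[c=d] T)))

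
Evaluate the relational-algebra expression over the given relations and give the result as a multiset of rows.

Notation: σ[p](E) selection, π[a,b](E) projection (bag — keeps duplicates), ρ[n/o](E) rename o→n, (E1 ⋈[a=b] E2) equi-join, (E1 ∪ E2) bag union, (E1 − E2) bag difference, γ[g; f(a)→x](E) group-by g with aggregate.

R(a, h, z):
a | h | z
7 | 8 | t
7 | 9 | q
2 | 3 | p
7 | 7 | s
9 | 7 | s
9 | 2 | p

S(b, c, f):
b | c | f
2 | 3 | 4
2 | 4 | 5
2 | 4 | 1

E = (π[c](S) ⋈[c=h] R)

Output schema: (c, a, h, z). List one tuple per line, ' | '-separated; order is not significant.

Per-node cardinality:
  S → 3
  π[c](S) → 3
  R → 6
  (π[c](S) ⋈[c=h] R) → 1

== RESULT ==
c | a | h | z
3 | 2 | 3 | p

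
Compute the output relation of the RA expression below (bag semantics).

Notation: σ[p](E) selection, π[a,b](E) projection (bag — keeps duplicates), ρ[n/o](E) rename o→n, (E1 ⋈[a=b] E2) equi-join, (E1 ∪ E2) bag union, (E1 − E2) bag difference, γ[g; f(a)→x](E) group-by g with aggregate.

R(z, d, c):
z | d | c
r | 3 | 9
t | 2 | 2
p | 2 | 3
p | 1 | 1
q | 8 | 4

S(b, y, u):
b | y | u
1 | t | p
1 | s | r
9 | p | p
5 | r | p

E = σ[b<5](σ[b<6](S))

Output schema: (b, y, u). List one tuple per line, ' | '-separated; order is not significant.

Subexpression sizes:
  S → 4
  σ[b<6](S) → 3
  σ[b<5](σ[b<6](S)) → 2

== RESULT ==
b | y | u
1 | s | r
1 | t | p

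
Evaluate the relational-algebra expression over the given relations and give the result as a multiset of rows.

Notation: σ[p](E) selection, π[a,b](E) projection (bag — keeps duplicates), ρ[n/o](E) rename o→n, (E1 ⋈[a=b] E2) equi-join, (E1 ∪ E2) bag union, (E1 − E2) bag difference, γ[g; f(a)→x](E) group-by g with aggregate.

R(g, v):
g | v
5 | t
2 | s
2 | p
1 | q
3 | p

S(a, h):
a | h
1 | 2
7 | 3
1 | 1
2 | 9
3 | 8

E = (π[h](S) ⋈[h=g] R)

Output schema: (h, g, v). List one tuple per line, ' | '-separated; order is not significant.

Per-node cardinality:
  S → 5
  π[h](S) → 5
  R → 5
  (π[h](S) ⋈[h=g] R) → 4

== RESULT ==
h | g | v
1 | 1 | q
2 | 2 | p
2 | 2 | s
3 | 3 | p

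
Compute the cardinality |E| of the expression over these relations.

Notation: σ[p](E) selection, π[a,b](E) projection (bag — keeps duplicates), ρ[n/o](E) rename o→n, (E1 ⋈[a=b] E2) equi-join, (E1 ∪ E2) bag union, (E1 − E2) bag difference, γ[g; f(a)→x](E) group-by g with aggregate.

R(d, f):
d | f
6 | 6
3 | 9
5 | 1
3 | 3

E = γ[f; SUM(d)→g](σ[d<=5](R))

Stepwise |·|:
  R → 4
  σ[d<=5](R) → 3
  γ[f; SUM(d)→g](σ[d<=5](R)) → 3

|E| = 3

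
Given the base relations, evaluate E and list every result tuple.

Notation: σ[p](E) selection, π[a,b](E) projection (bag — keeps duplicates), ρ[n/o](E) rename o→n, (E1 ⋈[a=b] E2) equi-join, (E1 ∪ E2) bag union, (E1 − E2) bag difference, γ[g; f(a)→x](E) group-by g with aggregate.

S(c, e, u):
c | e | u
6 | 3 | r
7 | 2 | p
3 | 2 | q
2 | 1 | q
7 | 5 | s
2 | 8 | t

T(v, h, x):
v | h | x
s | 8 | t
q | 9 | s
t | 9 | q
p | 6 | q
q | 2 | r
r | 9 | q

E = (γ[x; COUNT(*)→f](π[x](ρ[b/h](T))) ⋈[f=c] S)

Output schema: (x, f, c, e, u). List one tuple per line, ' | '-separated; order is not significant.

Subexpression sizes:
  T → 6
  ρ[b/h](T) → 6
  π[x](ρ[b/h](T)) → 6
  γ[x; COUNT(*)→f](π[x](ρ[b/h](T))) → 4
  S → 6
  (γ[x; COUNT(*)→f](π[x](ρ[b/h](T))) ⋈[f=c] S) → 1

== RESULT ==
x | f | c | e | u
q | 3 | 3 | 2 | q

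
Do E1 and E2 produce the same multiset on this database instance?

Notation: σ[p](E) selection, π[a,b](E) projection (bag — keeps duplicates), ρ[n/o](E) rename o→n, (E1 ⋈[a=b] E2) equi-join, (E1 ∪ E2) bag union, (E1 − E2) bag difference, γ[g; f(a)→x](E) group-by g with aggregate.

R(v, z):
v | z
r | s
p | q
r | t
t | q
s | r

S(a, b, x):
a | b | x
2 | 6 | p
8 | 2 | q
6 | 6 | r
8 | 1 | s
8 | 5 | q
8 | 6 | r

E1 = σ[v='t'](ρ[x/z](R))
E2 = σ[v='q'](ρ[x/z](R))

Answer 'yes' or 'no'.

E1 stepwise |·|:
  R → 5
  ρ[x/z](R) → 5
  σ[v='t'](ρ[x/z](R)) → 1
E2 stepwise |·|:
  R → 5
  ρ[x/z](R) → 5
  σ[v='q'](ρ[x/z](R)) → 0

E1 result:
v | x
t | q
E2 result:
v | x
(0 rows)
Witness: ('t', 'q') appears 1× in E1 but 0× in E2.

no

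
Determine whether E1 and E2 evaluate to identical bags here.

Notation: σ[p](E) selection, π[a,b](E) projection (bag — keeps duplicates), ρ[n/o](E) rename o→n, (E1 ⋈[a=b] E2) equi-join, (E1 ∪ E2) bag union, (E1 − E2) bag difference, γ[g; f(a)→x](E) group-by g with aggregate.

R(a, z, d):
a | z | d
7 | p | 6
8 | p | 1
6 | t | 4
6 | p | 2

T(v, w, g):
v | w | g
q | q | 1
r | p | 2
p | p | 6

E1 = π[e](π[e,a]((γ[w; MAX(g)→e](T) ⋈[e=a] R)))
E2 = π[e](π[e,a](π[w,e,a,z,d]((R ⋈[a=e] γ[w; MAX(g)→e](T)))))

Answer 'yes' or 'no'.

E1 stepwise |·|:
  T → 3
  γ[w; MAX(g)→e](T) → 2
  R → 4
  (γ[w; MAX(g)→e](T) ⋈[e=a] R) → 2
  π[e,a]((γ[w; MAX(g)→e](T) ⋈[e=a] R)) → 2
  π[e](π[e,a]((γ[w; MAX(g)→e](T) ⋈[e=a] R))) → 2
E2 stepwise |·|:
  R → 4
  T → 3
  γ[w; MAX(g)→e](T) → 2
  (R ⋈[a=e] γ[w; MAX(g)→e](T)) → 2
  π[w,e,a,z,d]((R ⋈[a=e] γ[w; MAX(g)→e](T))) → 2
  π[e,a](π[w,e,a,z,d]((R ⋈[a=e] γ[w; MAX(g)→e](T)))) → 2
  π[e](π[e,a](π[w,e,a,z,d]((R ⋈[a=e] γ[w; MAX(g)→e](T))))) → 2

E1 and E2 produce the same multiset:
e
6
6

yes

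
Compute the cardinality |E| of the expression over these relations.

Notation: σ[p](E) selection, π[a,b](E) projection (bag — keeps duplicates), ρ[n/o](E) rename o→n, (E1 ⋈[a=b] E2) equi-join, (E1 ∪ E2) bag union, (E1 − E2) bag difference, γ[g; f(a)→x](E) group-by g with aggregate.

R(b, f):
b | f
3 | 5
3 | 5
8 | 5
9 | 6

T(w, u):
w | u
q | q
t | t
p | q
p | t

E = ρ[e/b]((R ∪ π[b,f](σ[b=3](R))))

Stepwise |·|:
  R → 4
  R → 4
  σ[b=3](R) → 2
  π[b,f](σ[b=3](R)) → 2
  (R ∪ π[b,f](σ[b=3](R))) → 6
  ρ[e/b]((R ∪ π[b,f](σ[b=3](R)))) → 6

|E| = 6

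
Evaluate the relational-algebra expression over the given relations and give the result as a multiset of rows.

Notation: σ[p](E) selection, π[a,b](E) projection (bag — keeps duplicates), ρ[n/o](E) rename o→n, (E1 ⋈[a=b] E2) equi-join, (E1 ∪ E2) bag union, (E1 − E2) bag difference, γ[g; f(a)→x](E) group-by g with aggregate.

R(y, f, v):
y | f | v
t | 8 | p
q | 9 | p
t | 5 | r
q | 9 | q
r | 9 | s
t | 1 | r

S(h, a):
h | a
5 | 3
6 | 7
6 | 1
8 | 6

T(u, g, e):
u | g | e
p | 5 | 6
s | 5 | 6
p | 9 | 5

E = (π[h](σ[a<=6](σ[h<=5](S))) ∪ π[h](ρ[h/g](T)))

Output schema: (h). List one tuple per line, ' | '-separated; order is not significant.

Subexpression sizes:
  S → 4
  σ[h<=5](S) → 1
  σ[a<=6](σ[h<=5](S)) → 1
  π[h](σ[a<=6](σ[h<=5](S))) → 1
  T → 3
  ρ[h/g](T) → 3
  π[h](ρ[h/g](T)) → 3
  (π[h](σ[a<=6](σ[h<=5](S))) ∪ π[h](ρ[h/g](T))) → 4

== RESULT ==
h
5
5
5
9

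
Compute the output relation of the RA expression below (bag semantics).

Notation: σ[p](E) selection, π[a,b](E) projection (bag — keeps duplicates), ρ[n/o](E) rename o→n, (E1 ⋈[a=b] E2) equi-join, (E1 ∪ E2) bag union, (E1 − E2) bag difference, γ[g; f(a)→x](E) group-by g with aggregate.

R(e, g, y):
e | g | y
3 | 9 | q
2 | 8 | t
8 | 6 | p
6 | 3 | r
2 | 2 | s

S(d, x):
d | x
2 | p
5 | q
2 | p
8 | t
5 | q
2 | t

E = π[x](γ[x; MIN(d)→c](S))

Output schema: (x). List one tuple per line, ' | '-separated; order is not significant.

Stepwise |·|:
  S → 6
  γ[x; MIN(d)→c](S) → 3
  π[x](γ[x; MIN(d)→c](S)) → 3

== RESULT ==
x
p
q
t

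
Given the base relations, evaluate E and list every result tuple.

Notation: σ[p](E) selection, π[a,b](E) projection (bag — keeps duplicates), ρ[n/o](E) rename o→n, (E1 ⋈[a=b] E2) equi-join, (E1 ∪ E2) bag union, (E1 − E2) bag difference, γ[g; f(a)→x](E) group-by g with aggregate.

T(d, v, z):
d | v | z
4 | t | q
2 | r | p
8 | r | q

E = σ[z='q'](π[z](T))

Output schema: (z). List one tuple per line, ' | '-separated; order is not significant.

Subexpression sizes:
  T → 3
  π[z](T) → 3
  σ[z='q'](π[z](T)) → 2

== RESULT ==
z
q
q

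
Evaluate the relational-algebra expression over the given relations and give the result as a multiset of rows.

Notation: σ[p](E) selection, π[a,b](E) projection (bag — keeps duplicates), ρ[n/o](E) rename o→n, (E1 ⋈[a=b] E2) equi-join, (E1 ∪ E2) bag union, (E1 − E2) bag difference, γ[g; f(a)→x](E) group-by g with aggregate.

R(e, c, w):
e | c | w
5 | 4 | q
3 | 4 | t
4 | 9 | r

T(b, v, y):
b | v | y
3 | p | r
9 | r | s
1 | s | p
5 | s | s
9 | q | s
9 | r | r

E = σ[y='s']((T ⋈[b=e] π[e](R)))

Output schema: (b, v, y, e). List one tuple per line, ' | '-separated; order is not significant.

Per-node cardinality:
  T → 6
  R → 3
  π[e](R) → 3
  (T ⋈[b=e] π[e](R)) → 2
  σ[y='s']((T ⋈[b=e] π[e](R))) → 1

== RESULT ==
b | v | y | e
5 | s | s | 5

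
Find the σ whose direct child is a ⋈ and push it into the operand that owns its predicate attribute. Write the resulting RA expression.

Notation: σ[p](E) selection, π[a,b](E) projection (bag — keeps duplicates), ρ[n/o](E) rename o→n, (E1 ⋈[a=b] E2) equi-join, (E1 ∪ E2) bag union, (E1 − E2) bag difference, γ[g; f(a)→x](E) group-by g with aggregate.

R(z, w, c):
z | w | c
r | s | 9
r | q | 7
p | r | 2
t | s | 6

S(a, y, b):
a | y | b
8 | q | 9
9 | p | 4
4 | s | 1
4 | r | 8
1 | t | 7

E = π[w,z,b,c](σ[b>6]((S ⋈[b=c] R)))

σ filters on b, owned by the left side.
E' = π[w,z,b,c]((σ[b>6](S) ⋈[b=c] R))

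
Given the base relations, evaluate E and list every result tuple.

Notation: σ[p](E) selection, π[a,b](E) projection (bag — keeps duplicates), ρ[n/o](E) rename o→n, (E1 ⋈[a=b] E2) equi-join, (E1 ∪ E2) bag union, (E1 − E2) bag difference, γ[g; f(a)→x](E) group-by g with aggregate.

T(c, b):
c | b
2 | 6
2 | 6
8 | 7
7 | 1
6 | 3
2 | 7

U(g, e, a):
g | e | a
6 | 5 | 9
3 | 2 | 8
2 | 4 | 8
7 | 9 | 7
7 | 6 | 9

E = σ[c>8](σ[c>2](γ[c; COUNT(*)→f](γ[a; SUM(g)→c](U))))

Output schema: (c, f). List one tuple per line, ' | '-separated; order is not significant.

Subexpression sizes:
  U → 5
  γ[a; SUM(g)→c](U) → 3
  γ[c; COUNT(*)→f](γ[a; SUM(g)→c](U)) → 3
  σ[c>2](γ[c; COUNT(*)→f](γ[a; SUM(g)→c](U))) → 3
  σ[c>8](σ[c>2](γ[c; COUNT(*)→f](γ[a; SUM(g)→c](U)))) → 1

== RESULT ==
c | f
13 | 1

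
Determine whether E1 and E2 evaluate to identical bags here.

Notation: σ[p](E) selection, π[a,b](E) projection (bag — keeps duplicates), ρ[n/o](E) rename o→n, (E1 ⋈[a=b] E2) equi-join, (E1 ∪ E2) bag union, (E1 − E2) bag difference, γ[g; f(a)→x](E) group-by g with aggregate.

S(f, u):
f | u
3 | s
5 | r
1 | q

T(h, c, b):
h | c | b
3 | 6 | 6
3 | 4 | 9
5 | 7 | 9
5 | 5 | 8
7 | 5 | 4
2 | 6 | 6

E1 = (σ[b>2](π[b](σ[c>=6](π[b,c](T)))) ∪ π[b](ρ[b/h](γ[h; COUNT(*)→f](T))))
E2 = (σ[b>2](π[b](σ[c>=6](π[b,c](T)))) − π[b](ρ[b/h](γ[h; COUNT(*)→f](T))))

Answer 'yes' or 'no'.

E1 row counts bottom-up:
  T → 6
  π[b,c](T) → 6
  σ[c>=6](π[b,c](T)) → 3
  π[b](σ[c>=6](π[b,c](T))) → 3
  σ[b>2](π[b](σ[c>=6](π[b,c](T)))) → 3
  T → 6
  γ[h; COUNT(*)→f](T) → 4
  ρ[b/h](γ[h; COUNT(*)→f](T)) → 4
  π[b](ρ[b/h](γ[h; COUNT(*)→f](T))) → 4
  (σ[b>2](π[b](σ[c>=6](π[b,c](T)))) ∪ π[b](ρ[b/h](γ[h; COUNT(*)→f](T)))) → 7
E2 row counts bottom-up:
  T → 6
  π[b,c](T) → 6
  σ[c>=6](π[b,c](T)) → 3
  π[b](σ[c>=6](π[b,c](T))) → 3
  σ[b>2](π[b](σ[c>=6](π[b,c](T)))) → 3
  T → 6
  γ[h; COUNT(*)→f](T) → 4
  ρ[b/h](γ[h; COUNT(*)→f](T)) → 4
  π[b](ρ[b/h](γ[h; COUNT(*)→f](T))) → 4
  (σ[b>2](π[b](σ[c>=6](π[b,c](T)))) − π[b](ρ[b/h](γ[h; COUNT(*)→f](T)))) → 3

E1 result:
b
2
3
5
6
6
7
9
E2 result:
b
6
6
9
Witness: (7,) appears 1× in E1 but 0× in E2.

no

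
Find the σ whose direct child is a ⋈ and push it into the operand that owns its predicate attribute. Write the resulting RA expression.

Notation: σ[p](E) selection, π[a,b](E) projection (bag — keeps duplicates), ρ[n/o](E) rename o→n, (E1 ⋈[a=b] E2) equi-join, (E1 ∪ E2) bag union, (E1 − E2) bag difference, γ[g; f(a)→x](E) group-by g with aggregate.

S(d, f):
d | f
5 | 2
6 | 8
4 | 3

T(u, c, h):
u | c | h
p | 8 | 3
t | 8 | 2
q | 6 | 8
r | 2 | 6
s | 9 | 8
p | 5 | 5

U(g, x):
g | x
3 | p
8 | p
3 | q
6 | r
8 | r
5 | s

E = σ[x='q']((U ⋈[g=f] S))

σ filters on x, owned by the left side.
E' = (σ[x='q'](U) ⋈[g=f] S)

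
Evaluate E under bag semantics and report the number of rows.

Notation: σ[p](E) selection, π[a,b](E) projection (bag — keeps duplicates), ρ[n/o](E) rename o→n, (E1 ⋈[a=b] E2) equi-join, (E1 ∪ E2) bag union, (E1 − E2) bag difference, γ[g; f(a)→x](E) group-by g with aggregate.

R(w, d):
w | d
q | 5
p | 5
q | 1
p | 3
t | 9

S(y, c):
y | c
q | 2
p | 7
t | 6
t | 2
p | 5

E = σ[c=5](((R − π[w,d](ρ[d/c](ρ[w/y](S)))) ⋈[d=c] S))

Subexpression sizes:
  R → 5
  S → 5
  ρ[w/y](S) → 5
  ρ[d/c](ρ[w/y](S)) → 5
  π[w,d](ρ[d/c](ρ[w/y](S))) → 5
  (R − π[w,d](ρ[d/c](ρ[w/y](S)))) → 4
  S → 5
  ((R − π[w,d](ρ[d/c](ρ[w/y](S)))) ⋈[d=c] S) → 1
  σ[c=5](((R − π[w,d](ρ[d/c](ρ[w/y](S)))) ⋈[d=c] S)) → 1

|E| = 1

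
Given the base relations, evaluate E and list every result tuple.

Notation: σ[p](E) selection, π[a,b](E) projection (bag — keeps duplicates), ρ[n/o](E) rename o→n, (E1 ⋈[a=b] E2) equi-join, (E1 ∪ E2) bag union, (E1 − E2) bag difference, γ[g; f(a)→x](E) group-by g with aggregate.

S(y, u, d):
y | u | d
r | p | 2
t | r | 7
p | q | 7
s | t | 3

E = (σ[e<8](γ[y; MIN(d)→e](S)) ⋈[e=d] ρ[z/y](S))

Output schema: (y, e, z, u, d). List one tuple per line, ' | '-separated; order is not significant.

Subexpression sizes:
  S → 4
  γ[y; MIN(d)→e](S) → 4
  σ[e<8](γ[y; MIN(d)→e](S)) → 4
  S → 4
  ρ[z/y](S) → 4
  (σ[e<8](γ[y; MIN(d)→e](S)) ⋈[e=d] ρ[z/y](S)) → 6

== RESULT ==
y | e | z | u | d
p | 7 | p | q | 7
p | 7 | t | r | 7
r | 2 | r | p | 2
s | 3 | s | t | 3
t | 7 | p | q | 7
t | 7 | t | r | 7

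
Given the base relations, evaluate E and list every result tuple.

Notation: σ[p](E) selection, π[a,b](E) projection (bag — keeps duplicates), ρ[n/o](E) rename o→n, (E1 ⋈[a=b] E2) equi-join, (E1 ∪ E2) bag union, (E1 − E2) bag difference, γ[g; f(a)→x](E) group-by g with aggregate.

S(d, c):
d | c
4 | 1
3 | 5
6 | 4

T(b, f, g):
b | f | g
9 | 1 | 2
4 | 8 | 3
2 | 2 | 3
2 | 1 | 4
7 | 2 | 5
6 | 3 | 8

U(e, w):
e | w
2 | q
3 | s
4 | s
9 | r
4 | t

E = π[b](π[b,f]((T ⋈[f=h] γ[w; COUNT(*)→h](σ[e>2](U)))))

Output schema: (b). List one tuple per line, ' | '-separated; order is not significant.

Subexpression sizes:
  T → 6
  U → 5
  σ[e>2](U) → 4
  γ[w; COUNT(*)→h](σ[e>2](U)) → 3
  (T ⋈[f=h] γ[w; COUNT(*)→h](σ[e>2](U))) → 6
  π[b,f]((T ⋈[f=h] γ[w; COUNT(*)→h](σ[e>2](U)))) → 6
  π[b](π[b,f]((T ⋈[f=h] γ[w; COUNT(*)→h](σ[e>2](U))))) → 6

== RESULT ==
b
2
2
2
7
9
9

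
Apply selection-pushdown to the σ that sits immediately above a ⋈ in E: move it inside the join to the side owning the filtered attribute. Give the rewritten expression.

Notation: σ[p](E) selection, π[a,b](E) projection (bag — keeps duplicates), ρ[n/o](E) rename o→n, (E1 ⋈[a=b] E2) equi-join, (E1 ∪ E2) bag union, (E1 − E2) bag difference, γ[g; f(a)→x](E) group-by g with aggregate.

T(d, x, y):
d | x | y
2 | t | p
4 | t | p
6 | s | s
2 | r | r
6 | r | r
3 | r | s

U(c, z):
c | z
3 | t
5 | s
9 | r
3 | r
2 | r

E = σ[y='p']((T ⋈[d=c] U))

σ filters on y, owned by the left side.
E' = (σ[y='p'](T) ⋈[d=c] U)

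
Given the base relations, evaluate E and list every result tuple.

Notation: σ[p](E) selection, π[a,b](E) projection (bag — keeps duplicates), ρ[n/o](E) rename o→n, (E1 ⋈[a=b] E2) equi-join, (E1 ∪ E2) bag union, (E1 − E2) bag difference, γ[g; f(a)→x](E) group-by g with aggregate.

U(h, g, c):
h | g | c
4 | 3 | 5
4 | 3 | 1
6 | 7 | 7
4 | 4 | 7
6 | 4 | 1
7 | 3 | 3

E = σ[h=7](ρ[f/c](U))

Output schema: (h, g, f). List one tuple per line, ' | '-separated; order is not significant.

Stepwise |·|:
  U → 6
  ρ[f/c](U) → 6
  σ[h=7](ρ[f/c](U)) → 1

== RESULT ==
h | g | f
7 | 3 | 3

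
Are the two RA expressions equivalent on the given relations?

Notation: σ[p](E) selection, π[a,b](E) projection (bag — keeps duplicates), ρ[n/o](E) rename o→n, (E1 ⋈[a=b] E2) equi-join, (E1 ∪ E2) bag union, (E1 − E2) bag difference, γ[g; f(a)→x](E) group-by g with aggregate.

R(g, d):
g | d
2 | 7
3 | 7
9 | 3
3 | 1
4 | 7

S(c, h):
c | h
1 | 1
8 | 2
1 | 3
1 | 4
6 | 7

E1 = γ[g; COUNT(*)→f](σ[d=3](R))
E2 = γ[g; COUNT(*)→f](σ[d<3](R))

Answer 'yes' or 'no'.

E1 stepwise |·|:
  R → 5
  σ[d=3](R) → 1
  γ[g; COUNT(*)→f](σ[d=3](R)) → 1
E2 stepwise |·|:
  R → 5
  σ[d<3](R) → 1
  γ[g; COUNT(*)→f](σ[d<3](R)) → 1

E1 result:
g | f
9 | 1
E2 result:
g | f
3 | 1
Witness: (3, 1) appears 0× in E1 but 1× in E2.

no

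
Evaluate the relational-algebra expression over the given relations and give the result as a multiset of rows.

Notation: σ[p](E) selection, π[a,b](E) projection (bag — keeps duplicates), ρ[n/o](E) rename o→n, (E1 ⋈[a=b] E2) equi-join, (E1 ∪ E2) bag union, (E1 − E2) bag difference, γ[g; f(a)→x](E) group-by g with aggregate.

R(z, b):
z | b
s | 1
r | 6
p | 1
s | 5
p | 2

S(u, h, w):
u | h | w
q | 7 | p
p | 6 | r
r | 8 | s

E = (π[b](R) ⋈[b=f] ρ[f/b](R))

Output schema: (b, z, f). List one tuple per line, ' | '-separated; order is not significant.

Stepwise |·|:
  R → 5
  π[b](R) → 5
  R → 5
  ρ[f/b](R) → 5
  (π[b](R) ⋈[b=f] ρ[f/b](R)) → 7

== RESULT ==
b | z | f
1 | p | 1
1 | p | 1
1 | s | 1
1 | s | 1
2 | p | 2
5 | s | 5
6 | r | 6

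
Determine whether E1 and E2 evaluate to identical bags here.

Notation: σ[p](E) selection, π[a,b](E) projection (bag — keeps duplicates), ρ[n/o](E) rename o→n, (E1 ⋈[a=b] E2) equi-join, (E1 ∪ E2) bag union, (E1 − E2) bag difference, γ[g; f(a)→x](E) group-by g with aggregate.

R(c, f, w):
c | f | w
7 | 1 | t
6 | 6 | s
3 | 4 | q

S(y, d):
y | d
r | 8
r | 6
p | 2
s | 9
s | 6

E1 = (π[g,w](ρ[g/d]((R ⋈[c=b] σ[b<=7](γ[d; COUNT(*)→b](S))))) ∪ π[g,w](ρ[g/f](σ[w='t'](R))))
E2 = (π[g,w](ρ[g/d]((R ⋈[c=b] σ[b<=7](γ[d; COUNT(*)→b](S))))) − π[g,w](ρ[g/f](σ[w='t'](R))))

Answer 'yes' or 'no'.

E1 row counts bottom-up:
  R → 3
  S → 5
  γ[d; COUNT(*)→b](S) → 4
  σ[b<=7](γ[d; COUNT(*)→b](S)) → 4
  (R ⋈[c=b] σ[b<=7](γ[d; COUNT(*)→b](S))) → 0
  ρ[g/d]((R ⋈[c=b] σ[b<=7](γ[d; COUNT(*)→b](S)))) → 0
  π[g,w](ρ[g/d]((R ⋈[c=b] σ[b<=7](γ[d; COUNT(*)→b](S))))) → 0
  R → 3
  σ[w='t'](R) → 1
  ρ[g/f](σ[w='t'](R)) → 1
  π[g,w](ρ[g/f](σ[w='t'](R))) → 1
  (π[g,w](ρ[g/d]((R ⋈[c=b] σ[b<=7](γ[d; COUNT(*)→b](S))))) ∪ π[g,w](ρ[g/f](σ[w='t'](R)))) → 1
E2 row counts bottom-up:
  R → 3
  S → 5
  γ[d; COUNT(*)→b](S) → 4
  σ[b<=7](γ[d; COUNT(*)→b](S)) → 4
  (R ⋈[c=b] σ[b<=7](γ[d; COUNT(*)→b](S))) → 0
  ρ[g/d]((R ⋈[c=b] σ[b<=7](γ[d; COUNT(*)→b](S)))) → 0
  π[g,w](ρ[g/d]((R ⋈[c=b] σ[b<=7](γ[d; COUNT(*)→b](S))))) → 0
  R → 3
  σ[w='t'](R) → 1
  ρ[g/f](σ[w='t'](R)) → 1
  π[g,w](ρ[g/f](σ[w='t'](R))) → 1
  (π[g,w](ρ[g/d]((R ⋈[c=b] σ[b<=7](γ[d; COUNT(*)→b](S))))) − π[g,w](ρ[g/f](σ[w='t'](R)))) → 0

E1 result:
g | w
1 | t
E2 result:
g | w
(0 rows)
Witness: (1, 't') appears 1× in E1 but 0× in E2.

no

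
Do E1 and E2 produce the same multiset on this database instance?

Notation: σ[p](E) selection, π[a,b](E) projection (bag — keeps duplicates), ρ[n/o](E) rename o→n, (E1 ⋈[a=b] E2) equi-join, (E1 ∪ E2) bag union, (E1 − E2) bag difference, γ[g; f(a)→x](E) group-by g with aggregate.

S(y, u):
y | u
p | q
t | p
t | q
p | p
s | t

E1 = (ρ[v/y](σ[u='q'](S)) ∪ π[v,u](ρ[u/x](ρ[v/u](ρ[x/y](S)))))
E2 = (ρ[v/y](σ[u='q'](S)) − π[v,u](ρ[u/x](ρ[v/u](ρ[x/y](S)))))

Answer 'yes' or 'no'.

E1 per-node cardinality:
  S → 5
  σ[u='q'](S) → 2
  ρ[v/y](σ[u='q'](S)) → 2
  S → 5
  ρ[x/y](S) → 5
  ρ[v/u](ρ[x/y](S)) → 5
  ρ[u/x](ρ[v/u](ρ[x/y](S))) → 5
  π[v,u](ρ[u/x](ρ[v/u](ρ[x/y](S)))) → 5
  (ρ[v/y](σ[u='q'](S)) ∪ π[v,u](ρ[u/x](ρ[v/u](ρ[x/y](S))))) → 7
E2 per-node cardinality:
  S → 5
  σ[u='q'](S) → 2
  ρ[v/y](σ[u='q'](S)) → 2
  S → 5
  ρ[x/y](S) → 5
  ρ[v/u](ρ[x/y](S)) → 5
  ρ[u/x](ρ[v/u](ρ[x/y](S))) → 5
  π[v,u](ρ[u/x](ρ[v/u](ρ[x/y](S)))) → 5
  (ρ[v/y](σ[u='q'](S)) − π[v,u](ρ[u/x](ρ[v/u](ρ[x/y](S))))) → 2

E1 result:
v | u
p | p
p | q
p | t
q | p
q | t
t | q
t | s
E2 result:
v | u
p | q
t | q
Witness: ('t', 's') appears 1× in E1 but 0× in E2.

no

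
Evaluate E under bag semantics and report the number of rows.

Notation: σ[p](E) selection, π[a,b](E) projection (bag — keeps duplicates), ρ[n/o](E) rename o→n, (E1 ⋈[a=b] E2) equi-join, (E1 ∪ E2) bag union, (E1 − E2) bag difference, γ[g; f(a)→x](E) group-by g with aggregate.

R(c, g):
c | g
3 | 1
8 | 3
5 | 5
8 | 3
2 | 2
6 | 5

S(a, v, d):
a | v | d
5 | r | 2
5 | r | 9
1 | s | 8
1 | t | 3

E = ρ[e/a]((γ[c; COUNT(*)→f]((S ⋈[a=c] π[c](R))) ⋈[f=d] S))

Subexpression sizes:
  S → 4
  R → 6
  π[c](R) → 6
  (S ⋈[a=c] π[c](R)) → 2
  γ[c; COUNT(*)→f]((S ⋈[a=c] π[c](R))) → 1
  S → 4
  (γ[c; COUNT(*)→f]((S ⋈[a=c] π[c](R))) ⋈[f=d] S) → 1
  ρ[e/a]((γ[c; COUNT(*)→f]((S ⋈[a=c] π[c](R))) ⋈[f=d] S)) → 1

|E| = 1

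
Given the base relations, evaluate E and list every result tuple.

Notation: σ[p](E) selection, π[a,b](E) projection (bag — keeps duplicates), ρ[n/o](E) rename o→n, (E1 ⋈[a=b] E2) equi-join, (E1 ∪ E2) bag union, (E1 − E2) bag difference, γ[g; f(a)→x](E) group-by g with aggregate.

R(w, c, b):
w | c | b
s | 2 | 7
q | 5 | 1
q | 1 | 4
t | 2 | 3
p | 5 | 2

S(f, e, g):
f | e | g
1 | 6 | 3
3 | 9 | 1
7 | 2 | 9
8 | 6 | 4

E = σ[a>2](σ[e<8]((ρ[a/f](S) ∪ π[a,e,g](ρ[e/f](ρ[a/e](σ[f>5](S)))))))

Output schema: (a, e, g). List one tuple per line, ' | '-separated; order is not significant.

Subexpression sizes:
  S → 4
  ρ[a/f](S) → 4
  S → 4
  σ[f>5](S) → 2
  ρ[a/e](σ[f>5](S)) → 2
  ρ[e/f](ρ[a/e](σ[f>5](S))) → 2
  π[a,e,g](ρ[e/f](ρ[a/e](σ[f>5](S)))) → 2
  (ρ[a/f](S) ∪ π[a,e,g](ρ[e/f](ρ[a/e](σ[f>5](S))))) → 6
  σ[e<8]((ρ[a/f](S) ∪ π[a,e,g](ρ[e/f](ρ[a/e](σ[f>5](S)))))) → 4
  σ[a>2](σ[e<8]((ρ[a/f](S) ∪ π[a,e,g](ρ[e/f](ρ[a/e](σ[f>5](S))))))) → 2

== RESULT ==
a | e | g
7 | 2 | 9
8 | 6 | 4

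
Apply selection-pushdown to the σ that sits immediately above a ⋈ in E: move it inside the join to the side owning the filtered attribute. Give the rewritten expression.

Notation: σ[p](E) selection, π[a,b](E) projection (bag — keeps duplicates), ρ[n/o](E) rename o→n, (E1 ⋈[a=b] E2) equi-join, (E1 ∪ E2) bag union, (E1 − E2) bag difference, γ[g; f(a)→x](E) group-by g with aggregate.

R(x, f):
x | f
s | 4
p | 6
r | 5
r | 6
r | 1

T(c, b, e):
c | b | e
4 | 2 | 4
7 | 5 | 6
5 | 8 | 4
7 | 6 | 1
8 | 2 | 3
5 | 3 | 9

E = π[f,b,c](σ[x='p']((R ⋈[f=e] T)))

σ filters on x, owned by the left side.
E' = π[f,b,c]((σ[x='p'](R) ⋈[f=e] T))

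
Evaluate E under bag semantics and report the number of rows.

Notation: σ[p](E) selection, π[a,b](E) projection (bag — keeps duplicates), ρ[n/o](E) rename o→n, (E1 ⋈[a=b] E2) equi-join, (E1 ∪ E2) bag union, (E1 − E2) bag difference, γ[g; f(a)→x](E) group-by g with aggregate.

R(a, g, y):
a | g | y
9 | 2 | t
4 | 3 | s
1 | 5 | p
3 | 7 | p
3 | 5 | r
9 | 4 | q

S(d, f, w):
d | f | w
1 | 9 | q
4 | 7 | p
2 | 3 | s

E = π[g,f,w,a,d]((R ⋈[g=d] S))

Subexpression sizes:
  R → 6
  S → 3
  (R ⋈[g=d] S) → 2
  π[g,f,w,a,d]((R ⋈[g=d] S)) → 2

|E| = 2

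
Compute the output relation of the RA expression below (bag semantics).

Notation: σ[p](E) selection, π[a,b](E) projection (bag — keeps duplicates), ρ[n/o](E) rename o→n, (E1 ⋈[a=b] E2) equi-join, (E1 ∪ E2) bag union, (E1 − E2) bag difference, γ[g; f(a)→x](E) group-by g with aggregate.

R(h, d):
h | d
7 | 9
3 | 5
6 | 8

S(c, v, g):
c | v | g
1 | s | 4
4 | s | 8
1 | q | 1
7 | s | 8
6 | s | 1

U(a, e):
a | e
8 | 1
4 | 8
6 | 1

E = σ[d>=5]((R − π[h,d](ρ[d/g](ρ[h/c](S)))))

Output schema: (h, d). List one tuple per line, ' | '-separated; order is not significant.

Stepwise |·|:
  R → 3
  S → 5
  ρ[h/c](S) → 5
  ρ[d/g](ρ[h/c](S)) → 5
  π[h,d](ρ[d/g](ρ[h/c](S))) → 5
  (R − π[h,d](ρ[d/g](ρ[h/c](S)))) → 3
  σ[d>=5]((R − π[h,d](ρ[d/g](ρ[h/c](S))))) → 3

== RESULT ==
h | d
3 | 5
6 | 8
7 | 9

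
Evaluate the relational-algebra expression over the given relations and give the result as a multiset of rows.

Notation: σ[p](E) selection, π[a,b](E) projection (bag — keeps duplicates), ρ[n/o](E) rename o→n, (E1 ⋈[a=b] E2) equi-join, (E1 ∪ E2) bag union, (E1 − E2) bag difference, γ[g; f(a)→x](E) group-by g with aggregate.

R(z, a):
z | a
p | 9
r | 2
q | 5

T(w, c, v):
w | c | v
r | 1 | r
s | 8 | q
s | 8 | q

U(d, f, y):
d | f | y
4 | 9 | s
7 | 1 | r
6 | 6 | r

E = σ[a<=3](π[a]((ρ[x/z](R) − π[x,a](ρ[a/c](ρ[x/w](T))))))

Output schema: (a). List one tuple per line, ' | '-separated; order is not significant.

Subexpression sizes:
  R → 3
  ρ[x/z](R) → 3
  T → 3
  ρ[x/w](T) → 3
  ρ[a/c](ρ[x/w](T)) → 3
  π[x,a](ρ[a/c](ρ[x/w](T))) → 3
  (ρ[x/z](R) − π[x,a](ρ[a/c](ρ[x/w](T)))) → 3
  π[a]((ρ[x/z](R) − π[x,a](ρ[a/c](ρ[x/w](T))))) → 3
  σ[a<=3](π[a]((ρ[x/z](R) − π[x,a](ρ[a/c](ρ[x/w](T)))))) → 1

== RESULT ==
a
2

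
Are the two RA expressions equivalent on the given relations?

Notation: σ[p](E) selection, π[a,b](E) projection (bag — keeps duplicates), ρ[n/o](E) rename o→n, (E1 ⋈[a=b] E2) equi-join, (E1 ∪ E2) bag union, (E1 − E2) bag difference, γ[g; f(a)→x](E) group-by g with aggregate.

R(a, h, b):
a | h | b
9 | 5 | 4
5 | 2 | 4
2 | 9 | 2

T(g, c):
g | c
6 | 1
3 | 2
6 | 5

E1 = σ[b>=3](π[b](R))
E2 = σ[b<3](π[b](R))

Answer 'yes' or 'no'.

E1 stepwise |·|:
  R → 3
  π[b](R) → 3
  σ[b>=3](π[b](R)) → 2
E2 stepwise |·|:
  R → 3
  π[b](R) → 3
  σ[b<3](π[b](R)) → 1

E1 result:
b
4
4
E2 result:
b
2
Witness: (2,) appears 0× in E1 but 1× in E2.

no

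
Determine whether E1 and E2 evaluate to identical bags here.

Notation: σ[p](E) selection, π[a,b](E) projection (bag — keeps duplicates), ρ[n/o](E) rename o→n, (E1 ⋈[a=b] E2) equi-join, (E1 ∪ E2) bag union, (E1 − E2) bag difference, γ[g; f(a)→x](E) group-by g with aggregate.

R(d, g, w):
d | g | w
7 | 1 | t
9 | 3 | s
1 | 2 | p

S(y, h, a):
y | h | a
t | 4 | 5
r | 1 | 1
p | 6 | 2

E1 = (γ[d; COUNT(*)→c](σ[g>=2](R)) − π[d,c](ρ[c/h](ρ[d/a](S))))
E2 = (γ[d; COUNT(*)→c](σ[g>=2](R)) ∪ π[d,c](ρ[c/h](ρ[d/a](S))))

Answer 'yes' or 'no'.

E1 subexpression sizes:
  R → 3
  σ[g>=2](R) → 2
  γ[d; COUNT(*)→c](σ[g>=2](R)) → 2
  S → 3
  ρ[d/a](S) → 3
  ρ[c/h](ρ[d/a](S)) → 3
  π[d,c](ρ[c/h](ρ[d/a](S))) → 3
  (γ[d; COUNT(*)→c](σ[g>=2](R)) − π[d,c](ρ[c/h](ρ[d/a](S)))) → 1
E2 subexpression sizes:
  R → 3
  σ[g>=2](R) → 2
  γ[d; COUNT(*)→c](σ[g>=2](R)) → 2
  S → 3
  ρ[d/a](S) → 3
  ρ[c/h](ρ[d/a](S)) → 3
  π[d,c](ρ[c/h](ρ[d/a](S))) → 3
  (γ[d; COUNT(*)→c](σ[g>=2](R)) ∪ π[d,c](ρ[c/h](ρ[d/a](S)))) → 5

E1 result:
d | c
9 | 1
E2 result:
d | c
1 | 1
1 | 1
2 | 6
5 | 4
9 | 1
Witness: (2, 6) appears 0× in E1 but 1× in E2.

no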